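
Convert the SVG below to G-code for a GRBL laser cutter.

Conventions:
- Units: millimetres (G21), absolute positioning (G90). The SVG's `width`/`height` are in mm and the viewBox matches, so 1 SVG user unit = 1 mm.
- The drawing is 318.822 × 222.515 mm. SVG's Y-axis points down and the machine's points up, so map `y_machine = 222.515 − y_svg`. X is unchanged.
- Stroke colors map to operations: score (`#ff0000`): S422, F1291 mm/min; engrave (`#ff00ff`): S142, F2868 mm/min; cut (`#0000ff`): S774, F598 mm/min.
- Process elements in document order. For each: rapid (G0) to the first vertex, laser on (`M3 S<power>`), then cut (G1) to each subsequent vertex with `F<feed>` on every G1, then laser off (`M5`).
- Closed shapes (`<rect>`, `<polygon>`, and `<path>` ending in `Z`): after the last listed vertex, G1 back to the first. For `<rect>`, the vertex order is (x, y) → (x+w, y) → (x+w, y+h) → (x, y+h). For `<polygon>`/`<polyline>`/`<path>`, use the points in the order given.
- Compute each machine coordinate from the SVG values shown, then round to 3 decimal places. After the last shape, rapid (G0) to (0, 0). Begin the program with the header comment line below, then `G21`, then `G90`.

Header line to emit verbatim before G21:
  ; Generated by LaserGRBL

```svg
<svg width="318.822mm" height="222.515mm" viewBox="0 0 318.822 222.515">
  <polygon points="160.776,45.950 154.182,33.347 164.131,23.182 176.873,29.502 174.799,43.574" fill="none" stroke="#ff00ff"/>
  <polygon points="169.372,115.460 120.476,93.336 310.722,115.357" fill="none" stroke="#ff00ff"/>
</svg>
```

; Generated by LaserGRBL
G21
G90
G0 X160.776 Y176.565
M3 S142
G1 X154.182 Y189.168 F2868
G1 X164.131 Y199.333 F2868
G1 X176.873 Y193.013 F2868
G1 X174.799 Y178.941 F2868
G1 X160.776 Y176.565 F2868
M5
G0 X169.372 Y107.055
M3 S142
G1 X120.476 Y129.179 F2868
G1 X310.722 Y107.158 F2868
G1 X169.372 Y107.055 F2868
M5
G0 X0.000 Y0.000

Since the viewBox matches the mm dimensions, user units are millimetres directly. The only transform is the Y-flip y_m = 222.515 − y_svg.

Shape 1 is a regular polygon drawn with `<polygon>`. Its stroke #ff00ff means engrave at S142, F2868. After flipping Y the toolpath is (160.776,176.565) → (154.182,189.168) → (164.131,199.333) → (176.873,193.013) → (174.799,178.941) → (160.776,176.565), returning to the start.

Shape 2 is a closed polygon drawn with `<polygon>`. Its stroke #ff00ff means engrave at S142, F2868. After flipping Y the toolpath is (169.372,107.055) → (120.476,129.179) → (310.722,107.158) → (169.372,107.055), returning to the start.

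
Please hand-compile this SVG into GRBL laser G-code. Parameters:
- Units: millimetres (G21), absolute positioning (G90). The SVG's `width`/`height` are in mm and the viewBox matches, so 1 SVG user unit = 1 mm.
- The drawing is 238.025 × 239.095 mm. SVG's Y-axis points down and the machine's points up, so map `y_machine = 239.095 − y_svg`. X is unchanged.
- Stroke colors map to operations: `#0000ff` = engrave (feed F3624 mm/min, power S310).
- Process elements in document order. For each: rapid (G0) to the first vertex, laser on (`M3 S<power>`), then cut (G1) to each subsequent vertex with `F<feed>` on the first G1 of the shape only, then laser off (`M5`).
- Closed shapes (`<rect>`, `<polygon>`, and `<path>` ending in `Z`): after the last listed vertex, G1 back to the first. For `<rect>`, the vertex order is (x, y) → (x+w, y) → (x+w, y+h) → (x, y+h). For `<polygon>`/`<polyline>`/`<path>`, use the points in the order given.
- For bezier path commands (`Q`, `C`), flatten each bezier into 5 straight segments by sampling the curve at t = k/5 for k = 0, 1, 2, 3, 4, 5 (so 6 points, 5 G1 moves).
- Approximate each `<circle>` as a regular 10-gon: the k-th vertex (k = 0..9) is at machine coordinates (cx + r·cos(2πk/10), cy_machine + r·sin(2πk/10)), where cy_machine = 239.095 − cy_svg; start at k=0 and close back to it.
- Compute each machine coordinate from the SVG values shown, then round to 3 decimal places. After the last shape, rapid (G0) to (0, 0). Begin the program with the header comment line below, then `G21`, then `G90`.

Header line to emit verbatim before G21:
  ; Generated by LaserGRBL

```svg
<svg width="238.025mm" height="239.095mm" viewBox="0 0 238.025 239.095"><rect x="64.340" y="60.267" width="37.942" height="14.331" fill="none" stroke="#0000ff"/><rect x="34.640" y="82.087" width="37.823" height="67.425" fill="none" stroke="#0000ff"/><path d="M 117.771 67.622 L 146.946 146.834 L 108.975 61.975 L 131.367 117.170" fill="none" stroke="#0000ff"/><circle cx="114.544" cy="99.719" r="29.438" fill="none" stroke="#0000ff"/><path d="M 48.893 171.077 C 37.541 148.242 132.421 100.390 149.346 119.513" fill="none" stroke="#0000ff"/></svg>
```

Since the viewBox matches the mm dimensions, user units are millimetres directly. The only transform is the Y-flip y_m = 239.095 − y_svg.

Shape 1 is a rectangle drawn with `<rect>`. Its stroke #0000ff means engrave at S310, F3624. After flipping Y the toolpath is (64.340,178.828) → (102.282,178.828) → (102.282,164.497) → (64.340,164.497) → (64.340,178.828), returning to the start.

Shape 2 is a rectangle drawn with `<rect>`. Its stroke #0000ff means engrave at S310, F3624. After flipping Y the toolpath is (34.640,157.008) → (72.463,157.008) → (72.463,89.583) → (34.640,89.583) → (34.640,157.008), returning to the start.

Shape 3 is a open polyline drawn with `<path>`. Its stroke #0000ff means engrave at S310, F3624. After flipping Y the toolpath is (117.771,171.473) → (146.946,92.261) → (108.975,177.120) → (131.367,121.925).

Shape 4 is a circle drawn with `<circle>`. Its stroke #0000ff means engrave at S310, F3624. After flipping Y the toolpath is (143.982,139.376) → (138.360,156.679) → (123.641,167.373) → (105.447,167.373) → (90.728,156.679) → (85.106,139.376) → (90.728,122.073) → (105.447,111.379) → (123.641,111.379) → (138.360,122.073) → (143.982,139.376), returning to the start.

Shape 5 is a cubic bezier drawn with `<path>`. Its stroke #0000ff means engrave at S310, F3624. After flipping Y the toolpath is (48.893,68.018) → (53.356,83.985) → (74.474,101.541) → (103.406,116.269) → (131.310,123.755) → (149.346,119.582).

; Generated by LaserGRBL
G21
G90
G0 X64.340 Y178.828
M3 S310
G1 X102.282 Y178.828 F3624
G1 X102.282 Y164.497
G1 X64.340 Y164.497
G1 X64.340 Y178.828
M5
G0 X34.640 Y157.008
M3 S310
G1 X72.463 Y157.008 F3624
G1 X72.463 Y89.583
G1 X34.640 Y89.583
G1 X34.640 Y157.008
M5
G0 X117.771 Y171.473
M3 S310
G1 X146.946 Y92.261 F3624
G1 X108.975 Y177.120
G1 X131.367 Y121.925
M5
G0 X143.982 Y139.376
M3 S310
G1 X138.360 Y156.679 F3624
G1 X123.641 Y167.373
G1 X105.447 Y167.373
G1 X90.728 Y156.679
G1 X85.106 Y139.376
G1 X90.728 Y122.073
G1 X105.447 Y111.379
G1 X123.641 Y111.379
G1 X138.360 Y122.073
G1 X143.982 Y139.376
M5
G0 X48.893 Y68.018
M3 S310
G1 X53.356 Y83.985 F3624
G1 X74.474 Y101.541
G1 X103.406 Y116.269
G1 X131.310 Y123.755
G1 X149.346 Y119.582
M5
G0 X0.000 Y0.000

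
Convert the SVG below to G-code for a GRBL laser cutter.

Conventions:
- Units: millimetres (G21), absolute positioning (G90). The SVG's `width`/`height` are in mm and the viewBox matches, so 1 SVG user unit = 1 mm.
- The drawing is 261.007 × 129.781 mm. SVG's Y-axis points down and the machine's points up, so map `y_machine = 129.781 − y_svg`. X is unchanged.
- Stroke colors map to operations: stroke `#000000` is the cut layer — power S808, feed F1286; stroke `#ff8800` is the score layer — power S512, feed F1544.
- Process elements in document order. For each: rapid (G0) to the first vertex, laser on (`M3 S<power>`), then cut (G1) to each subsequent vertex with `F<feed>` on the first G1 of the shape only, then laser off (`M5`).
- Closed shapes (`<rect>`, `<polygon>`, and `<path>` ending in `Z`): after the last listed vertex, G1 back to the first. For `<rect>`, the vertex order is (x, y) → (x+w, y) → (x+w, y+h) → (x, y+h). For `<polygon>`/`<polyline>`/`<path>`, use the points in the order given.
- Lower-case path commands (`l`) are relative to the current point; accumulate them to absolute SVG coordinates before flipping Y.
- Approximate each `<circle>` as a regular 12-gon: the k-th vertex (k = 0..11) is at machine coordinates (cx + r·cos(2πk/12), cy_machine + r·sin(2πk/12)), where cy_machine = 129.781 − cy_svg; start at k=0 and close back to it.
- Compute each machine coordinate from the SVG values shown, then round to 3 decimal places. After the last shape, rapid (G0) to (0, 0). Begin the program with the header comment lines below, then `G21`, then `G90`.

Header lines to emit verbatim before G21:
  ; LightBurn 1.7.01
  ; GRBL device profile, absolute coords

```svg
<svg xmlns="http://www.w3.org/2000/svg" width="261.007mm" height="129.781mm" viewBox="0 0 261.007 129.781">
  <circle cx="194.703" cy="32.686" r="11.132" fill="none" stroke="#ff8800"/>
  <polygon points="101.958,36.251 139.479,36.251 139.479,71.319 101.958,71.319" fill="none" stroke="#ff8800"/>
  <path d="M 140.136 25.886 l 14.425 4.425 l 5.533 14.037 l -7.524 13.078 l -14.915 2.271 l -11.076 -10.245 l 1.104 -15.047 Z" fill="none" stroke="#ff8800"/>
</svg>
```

viewBox `0 0 261.007 129.781` with mm width/height → 1 unit = 1 mm. Flip: y_m = 129.781 − y_svg.

**Shape 1** — `<circle>` circle, stroke `#ff8800` → score (S512, F1544). Machine vertices: (205.835,97.095) → (204.344,102.661) → (200.269,106.736) → (194.703,108.227) → (189.137,106.736) → (185.062,102.661) → (183.571,97.095) → (185.062,91.529) → (189.137,87.454) → (194.703,85.963) → (200.269,87.454) → (204.344,91.529) → (205.835,97.095). Closed: final G1 returns to the first vertex.

**Shape 2** — `<polygon>` rectangle, stroke `#ff8800` → score (S512, F1544). Machine vertices: (101.958,93.530) → (139.479,93.530) → (139.479,58.462) → (101.958,58.462) → (101.958,93.530). Closed: final G1 returns to the first vertex.

**Shape 3** — `<path>` regular polygon, stroke `#ff8800` → score (S512, F1544). Machine vertices: (140.136,103.895) → (154.561,99.470) → (160.094,85.433) → (152.570,72.355) → (137.655,70.084) → (126.579,80.329) → (127.683,95.376) → (140.136,103.895). Closed: final G1 returns to the first vertex.

; LightBurn 1.7.01
; GRBL device profile, absolute coords
G21
G90
G0 X205.835 Y97.095
M3 S512
G1 X204.344 Y102.661 F1544
G1 X200.269 Y106.736
G1 X194.703 Y108.227
G1 X189.137 Y106.736
G1 X185.062 Y102.661
G1 X183.571 Y97.095
G1 X185.062 Y91.529
G1 X189.137 Y87.454
G1 X194.703 Y85.963
G1 X200.269 Y87.454
G1 X204.344 Y91.529
G1 X205.835 Y97.095
M5
G0 X101.958 Y93.530
M3 S512
G1 X139.479 Y93.530 F1544
G1 X139.479 Y58.462
G1 X101.958 Y58.462
G1 X101.958 Y93.530
M5
G0 X140.136 Y103.895
M3 S512
G1 X154.561 Y99.470 F1544
G1 X160.094 Y85.433
G1 X152.570 Y72.355
G1 X137.655 Y70.084
G1 X126.579 Y80.329
G1 X127.683 Y95.376
G1 X140.136 Y103.895
M5
G0 X0.000 Y0.000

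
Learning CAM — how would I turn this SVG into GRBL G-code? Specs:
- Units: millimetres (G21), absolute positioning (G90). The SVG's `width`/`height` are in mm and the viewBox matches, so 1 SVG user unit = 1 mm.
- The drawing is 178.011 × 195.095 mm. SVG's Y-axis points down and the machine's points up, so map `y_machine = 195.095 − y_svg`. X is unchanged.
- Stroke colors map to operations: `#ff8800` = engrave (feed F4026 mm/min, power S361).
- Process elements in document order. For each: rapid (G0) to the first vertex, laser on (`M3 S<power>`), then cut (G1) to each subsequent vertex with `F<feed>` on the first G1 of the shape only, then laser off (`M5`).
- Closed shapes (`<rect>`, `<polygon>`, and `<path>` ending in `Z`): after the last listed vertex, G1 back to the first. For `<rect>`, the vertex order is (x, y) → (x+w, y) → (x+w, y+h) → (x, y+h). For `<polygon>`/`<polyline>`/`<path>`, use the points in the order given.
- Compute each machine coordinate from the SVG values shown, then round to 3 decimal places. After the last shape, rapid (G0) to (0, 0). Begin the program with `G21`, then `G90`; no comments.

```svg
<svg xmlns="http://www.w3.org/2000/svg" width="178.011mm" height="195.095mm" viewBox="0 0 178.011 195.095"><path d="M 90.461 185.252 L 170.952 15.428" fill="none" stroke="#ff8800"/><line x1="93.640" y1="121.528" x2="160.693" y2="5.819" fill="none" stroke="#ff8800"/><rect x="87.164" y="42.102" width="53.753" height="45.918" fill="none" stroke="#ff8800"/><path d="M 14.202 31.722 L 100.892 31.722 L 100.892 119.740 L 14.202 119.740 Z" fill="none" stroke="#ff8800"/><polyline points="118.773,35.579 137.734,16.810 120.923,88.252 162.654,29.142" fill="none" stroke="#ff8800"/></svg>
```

G21
G90
G0 X90.461 Y9.843
M3 S361
G1 X170.952 Y179.667 F4026
M5
G0 X93.640 Y73.567
M3 S361
G1 X160.693 Y189.276 F4026
M5
G0 X87.164 Y152.993
M3 S361
G1 X140.917 Y152.993 F4026
G1 X140.917 Y107.075
G1 X87.164 Y107.075
G1 X87.164 Y152.993
M5
G0 X14.202 Y163.373
M3 S361
G1 X100.892 Y163.373 F4026
G1 X100.892 Y75.355
G1 X14.202 Y75.355
G1 X14.202 Y163.373
M5
G0 X118.773 Y159.516
M3 S361
G1 X137.734 Y178.285 F4026
G1 X120.923 Y106.843
G1 X162.654 Y165.953
M5
G0 X0.000 Y0.000

Since the viewBox matches the mm dimensions, user units are millimetres directly. The only transform is the Y-flip y_m = 195.095 − y_svg.

Shape 1 is a line segment drawn with `<path>`. Its stroke #ff8800 means engrave at S361, F4026. After flipping Y the toolpath is (90.461,9.843) → (170.952,179.667).

Shape 2 is a line segment drawn with `<line>`. Its stroke #ff8800 means engrave at S361, F4026. After flipping Y the toolpath is (93.640,73.567) → (160.693,189.276).

Shape 3 is a rectangle drawn with `<rect>`. Its stroke #ff8800 means engrave at S361, F4026. After flipping Y the toolpath is (87.164,152.993) → (140.917,152.993) → (140.917,107.075) → (87.164,107.075) → (87.164,152.993), returning to the start.

Shape 4 is a rectangle drawn with `<path>`. Its stroke #ff8800 means engrave at S361, F4026. After flipping Y the toolpath is (14.202,163.373) → (100.892,163.373) → (100.892,75.355) → (14.202,75.355) → (14.202,163.373), returning to the start.

Shape 5 is a open polyline drawn with `<polyline>`. Its stroke #ff8800 means engrave at S361, F4026. After flipping Y the toolpath is (118.773,159.516) → (137.734,178.285) → (120.923,106.843) → (162.654,165.953).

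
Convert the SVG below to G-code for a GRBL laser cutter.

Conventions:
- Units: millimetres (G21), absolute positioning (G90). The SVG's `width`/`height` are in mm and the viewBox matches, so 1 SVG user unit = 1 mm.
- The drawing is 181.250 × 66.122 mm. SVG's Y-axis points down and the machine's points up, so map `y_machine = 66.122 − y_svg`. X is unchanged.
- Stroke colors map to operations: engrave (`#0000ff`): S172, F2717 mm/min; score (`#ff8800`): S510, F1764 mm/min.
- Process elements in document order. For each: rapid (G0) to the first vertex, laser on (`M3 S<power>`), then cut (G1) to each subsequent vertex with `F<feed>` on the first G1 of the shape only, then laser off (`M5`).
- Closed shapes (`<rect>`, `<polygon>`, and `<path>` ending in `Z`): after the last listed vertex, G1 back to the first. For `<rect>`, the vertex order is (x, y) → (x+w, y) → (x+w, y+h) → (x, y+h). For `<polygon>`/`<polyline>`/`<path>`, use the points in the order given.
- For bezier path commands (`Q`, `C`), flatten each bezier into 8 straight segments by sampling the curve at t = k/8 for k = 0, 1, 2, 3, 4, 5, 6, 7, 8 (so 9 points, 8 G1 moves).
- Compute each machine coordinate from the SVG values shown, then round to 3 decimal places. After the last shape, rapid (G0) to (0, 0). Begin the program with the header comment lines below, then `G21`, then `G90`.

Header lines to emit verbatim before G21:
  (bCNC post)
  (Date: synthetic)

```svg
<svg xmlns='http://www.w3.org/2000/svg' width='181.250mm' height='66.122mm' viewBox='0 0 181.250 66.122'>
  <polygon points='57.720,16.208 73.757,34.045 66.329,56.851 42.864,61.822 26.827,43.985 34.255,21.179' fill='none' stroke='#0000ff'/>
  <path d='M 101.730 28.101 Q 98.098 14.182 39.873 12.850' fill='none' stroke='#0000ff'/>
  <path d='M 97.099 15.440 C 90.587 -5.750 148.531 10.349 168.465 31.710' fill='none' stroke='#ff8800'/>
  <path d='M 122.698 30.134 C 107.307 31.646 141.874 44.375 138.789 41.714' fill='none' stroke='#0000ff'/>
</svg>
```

(bCNC post)
(Date: synthetic)
G21
G90
G0 X57.720 Y49.914
M3 S172
G1 X73.757 Y32.077 F2717
G1 X66.329 Y9.271
G1 X42.864 Y4.300
G1 X26.827 Y22.137
G1 X34.255 Y44.943
G1 X57.720 Y49.914
M5
G0 X101.730 Y38.021
M3 S172
G1 X99.969 Y41.304 F2717
G1 X96.502 Y44.194
G1 X91.329 Y46.690
G1 X84.450 Y48.793
G1 X75.865 Y50.503
G1 X65.573 Y51.819
G1 X53.576 Y52.742
G1 X39.873 Y53.272
M5
G0 X97.099 Y50.682
M3 S510
G1 X97.478 Y56.943 F1764
G1 X102.699 Y60.083
G1 X111.562 Y60.478
G1 X122.865 Y58.504
G1 X135.407 Y54.534
G1 X147.989 Y48.946
G1 X159.408 Y42.113
G1 X168.465 Y34.412
M5
G0 X122.698 Y35.988
M3 S172
G1 X119.097 Y34.947 F2717
G1 X119.153 Y33.167
G1 X121.839 Y30.958
G1 X126.129 Y28.633
G1 X130.995 Y26.504
G1 X135.412 Y24.882
G1 X138.352 Y24.080
G1 X138.789 Y24.408
M5
G0 X0.000 Y0.000

Since the viewBox matches the mm dimensions, user units are millimetres directly. The only transform is the Y-flip y_m = 66.122 − y_svg.

Shape 1 is a regular polygon drawn with `<polygon>`. Its stroke #0000ff means engrave at S172, F2717. After flipping Y the toolpath is (57.720,49.914) → (73.757,32.077) → (66.329,9.271) → (42.864,4.300) → (26.827,22.137) → (34.255,44.943) → (57.720,49.914), returning to the start.

Shape 2 is a quadratic bezier drawn with `<path>`. Its stroke #0000ff means engrave at S172, F2717. After flipping Y the toolpath is (101.730,38.021) → (99.969,41.304) → (96.502,44.194) → (91.329,46.690) → (84.450,48.793) → (75.865,50.503) → (65.573,51.819) → (53.576,52.742) → (39.873,53.272).

Shape 3 is a cubic bezier drawn with `<path>`. Its stroke #ff8800 means score at S510, F1764. After flipping Y the toolpath is (97.099,50.682) → (97.478,56.943) → (102.699,60.083) → (111.562,60.478) → (122.865,58.504) → (135.407,54.534) → (147.989,48.946) → (159.408,42.113) → (168.465,34.412).

Shape 4 is a cubic bezier drawn with `<path>`. Its stroke #0000ff means engrave at S172, F2717. After flipping Y the toolpath is (122.698,35.988) → (119.097,34.947) → (119.153,33.167) → (121.839,30.958) → (126.129,28.633) → (130.995,26.504) → (135.412,24.882) → (138.352,24.080) → (138.789,24.408).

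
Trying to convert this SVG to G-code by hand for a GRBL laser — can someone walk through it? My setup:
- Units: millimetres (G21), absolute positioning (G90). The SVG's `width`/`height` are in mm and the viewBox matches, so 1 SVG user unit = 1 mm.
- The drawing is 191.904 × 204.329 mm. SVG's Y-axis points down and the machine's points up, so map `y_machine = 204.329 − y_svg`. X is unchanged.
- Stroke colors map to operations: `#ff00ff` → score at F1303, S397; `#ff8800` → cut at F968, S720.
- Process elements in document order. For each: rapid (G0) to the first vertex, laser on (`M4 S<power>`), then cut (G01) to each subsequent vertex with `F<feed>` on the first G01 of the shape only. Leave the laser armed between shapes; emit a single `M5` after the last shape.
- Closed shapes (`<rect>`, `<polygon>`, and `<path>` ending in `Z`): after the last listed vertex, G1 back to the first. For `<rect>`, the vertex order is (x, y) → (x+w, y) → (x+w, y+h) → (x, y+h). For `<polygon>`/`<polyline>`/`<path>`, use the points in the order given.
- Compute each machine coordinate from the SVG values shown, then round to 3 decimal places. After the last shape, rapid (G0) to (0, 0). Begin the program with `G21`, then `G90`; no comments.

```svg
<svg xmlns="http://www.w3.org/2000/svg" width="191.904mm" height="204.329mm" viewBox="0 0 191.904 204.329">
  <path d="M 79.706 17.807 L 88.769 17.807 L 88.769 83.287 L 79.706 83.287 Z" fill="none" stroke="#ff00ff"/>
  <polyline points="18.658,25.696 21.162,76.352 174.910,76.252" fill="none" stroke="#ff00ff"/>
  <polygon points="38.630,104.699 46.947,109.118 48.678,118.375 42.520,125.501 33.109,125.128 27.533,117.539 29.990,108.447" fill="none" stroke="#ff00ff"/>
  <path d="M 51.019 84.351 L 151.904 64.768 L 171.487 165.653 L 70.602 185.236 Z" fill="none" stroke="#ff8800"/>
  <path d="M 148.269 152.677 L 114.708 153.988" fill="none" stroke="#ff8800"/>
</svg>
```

1 u = 1 mm; y_m = 204.329 − y.

[1] `<path>` rectangle, #ff00ff→score S397 F1303: (79.706,186.522) → (88.769,186.522) → (88.769,121.042) → (79.706,121.042) → (79.706,186.522) (closed)

[2] `<polyline>` open polyline, #ff00ff→score S397 F1303: (18.658,178.633) → (21.162,127.977) → (174.910,128.077)

[3] `<polygon>` regular polygon, #ff00ff→score S397 F1303: (38.630,99.630) → (46.947,95.211) → (48.678,85.954) → (42.520,78.828) → (33.109,79.201) → (27.533,86.790) → (29.990,95.882) → (38.630,99.630) (closed)

[4] `<path>` regular polygon, #ff8800→cut S720 F968: (51.019,119.978) → (151.904,139.561) → (171.487,38.676) → (70.602,19.093) → (51.019,119.978) (closed)

[5] `<path>` line segment, #ff8800→cut S720 F968: (148.269,51.652) → (114.708,50.341)

G21
G90
G0 X79.706 Y186.522
M4 S397
G01 X88.769 Y186.522 F1303
G01 X88.769 Y121.042
G01 X79.706 Y121.042
G01 X79.706 Y186.522
G0 X18.658 Y178.633
M4 S397
G01 X21.162 Y127.977 F1303
G01 X174.910 Y128.077
G0 X38.630 Y99.630
M4 S397
G01 X46.947 Y95.211 F1303
G01 X48.678 Y85.954
G01 X42.520 Y78.828
G01 X33.109 Y79.201
G01 X27.533 Y86.790
G01 X29.990 Y95.882
G01 X38.630 Y99.630
G0 X51.019 Y119.978
M4 S720
G01 X151.904 Y139.561 F968
G01 X171.487 Y38.676
G01 X70.602 Y19.093
G01 X51.019 Y119.978
G0 X148.269 Y51.652
M4 S720
G01 X114.708 Y50.341 F968
M5
G0 X0.000 Y0.000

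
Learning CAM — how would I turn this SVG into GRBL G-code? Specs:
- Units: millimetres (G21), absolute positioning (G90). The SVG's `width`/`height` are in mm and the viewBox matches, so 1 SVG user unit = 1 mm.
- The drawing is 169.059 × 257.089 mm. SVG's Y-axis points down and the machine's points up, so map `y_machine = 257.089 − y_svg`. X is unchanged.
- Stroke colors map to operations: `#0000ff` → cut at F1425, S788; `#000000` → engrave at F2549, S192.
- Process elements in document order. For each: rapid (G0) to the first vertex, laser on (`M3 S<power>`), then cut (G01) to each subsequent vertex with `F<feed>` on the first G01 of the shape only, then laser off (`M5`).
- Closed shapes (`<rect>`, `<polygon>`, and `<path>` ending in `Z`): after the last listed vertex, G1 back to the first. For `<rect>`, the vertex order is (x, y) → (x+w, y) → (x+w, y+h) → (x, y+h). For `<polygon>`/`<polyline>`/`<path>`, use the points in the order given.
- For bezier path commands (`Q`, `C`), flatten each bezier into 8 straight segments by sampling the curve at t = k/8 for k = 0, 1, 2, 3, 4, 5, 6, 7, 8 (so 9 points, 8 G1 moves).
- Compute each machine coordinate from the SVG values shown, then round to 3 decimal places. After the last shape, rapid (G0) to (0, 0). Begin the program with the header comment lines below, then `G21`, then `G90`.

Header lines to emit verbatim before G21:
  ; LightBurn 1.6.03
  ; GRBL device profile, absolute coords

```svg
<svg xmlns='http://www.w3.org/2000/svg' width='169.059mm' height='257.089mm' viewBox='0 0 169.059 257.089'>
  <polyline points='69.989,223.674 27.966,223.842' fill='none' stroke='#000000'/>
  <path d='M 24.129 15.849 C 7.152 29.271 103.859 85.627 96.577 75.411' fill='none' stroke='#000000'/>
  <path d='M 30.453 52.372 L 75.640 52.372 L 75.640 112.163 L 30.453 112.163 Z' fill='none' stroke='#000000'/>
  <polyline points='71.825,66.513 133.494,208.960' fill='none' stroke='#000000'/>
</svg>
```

; LightBurn 1.6.03
; GRBL device profile, absolute coords
G21
G90
G0 X69.989 Y33.415
M3 S192
G01 X27.966 Y33.247 F2549
M5
G0 X24.129 Y241.240
M3 S192
G01 X22.666 Y234.408 F2549
G01 X29.311 Y224.834
G01 X41.511 Y213.802
G01 X56.717 Y202.595
G01 X72.378 Y192.495
G01 X85.942 Y184.787
G01 X94.858 Y180.754
G01 X96.577 Y181.678
M5
G0 X30.453 Y204.717
M3 S192
G01 X75.640 Y204.717 F2549
G01 X75.640 Y144.926
G01 X30.453 Y144.926
G01 X30.453 Y204.717
M5
G0 X71.825 Y190.576
M3 S192
G01 X133.494 Y48.129 F2549
M5
G0 X0.000 Y0.000

1 u = 1 mm; y_m = 257.089 − y.

[1] `<polyline>` line segment, #000000→engrave S192 F2549: (69.989,33.415) → (27.966,33.247)

[2] `<path>` cubic bezier, #000000→engrave S192 F2549: (24.129,241.240) → (22.666,234.408) → (29.311,224.834) → (41.511,213.802) → (56.717,202.595) → (72.378,192.495) → (85.942,184.787) → (94.858,180.754) → (96.577,181.678)

[3] `<path>` rectangle, #000000→engrave S192 F2549: (30.453,204.717) → (75.640,204.717) → (75.640,144.926) → (30.453,144.926) → (30.453,204.717) (closed)

[4] `<polyline>` line segment, #000000→engrave S192 F2549: (71.825,190.576) → (133.494,48.129)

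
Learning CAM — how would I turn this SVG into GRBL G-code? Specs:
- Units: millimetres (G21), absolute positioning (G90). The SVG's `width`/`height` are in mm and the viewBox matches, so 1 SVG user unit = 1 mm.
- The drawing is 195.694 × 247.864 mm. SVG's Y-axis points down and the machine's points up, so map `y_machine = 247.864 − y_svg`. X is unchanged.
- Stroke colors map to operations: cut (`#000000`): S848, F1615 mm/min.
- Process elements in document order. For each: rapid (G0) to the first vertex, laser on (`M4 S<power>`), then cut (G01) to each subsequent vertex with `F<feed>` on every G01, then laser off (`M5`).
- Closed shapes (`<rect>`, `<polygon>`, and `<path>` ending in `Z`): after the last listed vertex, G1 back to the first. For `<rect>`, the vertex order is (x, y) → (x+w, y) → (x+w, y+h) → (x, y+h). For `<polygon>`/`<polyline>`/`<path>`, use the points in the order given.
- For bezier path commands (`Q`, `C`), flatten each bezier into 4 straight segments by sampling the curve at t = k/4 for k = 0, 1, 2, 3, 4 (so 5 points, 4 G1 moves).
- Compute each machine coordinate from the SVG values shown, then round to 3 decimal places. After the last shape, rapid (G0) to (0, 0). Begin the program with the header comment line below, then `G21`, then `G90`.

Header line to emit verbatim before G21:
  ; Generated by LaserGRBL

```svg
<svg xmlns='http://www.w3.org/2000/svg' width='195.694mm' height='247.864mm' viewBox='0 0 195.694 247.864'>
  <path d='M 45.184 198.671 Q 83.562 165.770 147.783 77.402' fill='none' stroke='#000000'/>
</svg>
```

Since the viewBox matches the mm dimensions, user units are millimetres directly. The only transform is the Y-flip y_m = 247.864 − y_svg.

Shape 1 is a quadratic bezier drawn with `<path>`. Its stroke #000000 means cut at S848, F1615. After flipping Y the toolpath is (45.184,49.193) → (65.988,69.110) → (90.023,95.961) → (117.288,129.745) → (147.783,170.462).

; Generated by LaserGRBL
G21
G90
G0 X45.184 Y49.193
M4 S848
G01 X65.988 Y69.110 F1615
G01 X90.023 Y95.961 F1615
G01 X117.288 Y129.745 F1615
G01 X147.783 Y170.462 F1615
M5
G0 X0.000 Y0.000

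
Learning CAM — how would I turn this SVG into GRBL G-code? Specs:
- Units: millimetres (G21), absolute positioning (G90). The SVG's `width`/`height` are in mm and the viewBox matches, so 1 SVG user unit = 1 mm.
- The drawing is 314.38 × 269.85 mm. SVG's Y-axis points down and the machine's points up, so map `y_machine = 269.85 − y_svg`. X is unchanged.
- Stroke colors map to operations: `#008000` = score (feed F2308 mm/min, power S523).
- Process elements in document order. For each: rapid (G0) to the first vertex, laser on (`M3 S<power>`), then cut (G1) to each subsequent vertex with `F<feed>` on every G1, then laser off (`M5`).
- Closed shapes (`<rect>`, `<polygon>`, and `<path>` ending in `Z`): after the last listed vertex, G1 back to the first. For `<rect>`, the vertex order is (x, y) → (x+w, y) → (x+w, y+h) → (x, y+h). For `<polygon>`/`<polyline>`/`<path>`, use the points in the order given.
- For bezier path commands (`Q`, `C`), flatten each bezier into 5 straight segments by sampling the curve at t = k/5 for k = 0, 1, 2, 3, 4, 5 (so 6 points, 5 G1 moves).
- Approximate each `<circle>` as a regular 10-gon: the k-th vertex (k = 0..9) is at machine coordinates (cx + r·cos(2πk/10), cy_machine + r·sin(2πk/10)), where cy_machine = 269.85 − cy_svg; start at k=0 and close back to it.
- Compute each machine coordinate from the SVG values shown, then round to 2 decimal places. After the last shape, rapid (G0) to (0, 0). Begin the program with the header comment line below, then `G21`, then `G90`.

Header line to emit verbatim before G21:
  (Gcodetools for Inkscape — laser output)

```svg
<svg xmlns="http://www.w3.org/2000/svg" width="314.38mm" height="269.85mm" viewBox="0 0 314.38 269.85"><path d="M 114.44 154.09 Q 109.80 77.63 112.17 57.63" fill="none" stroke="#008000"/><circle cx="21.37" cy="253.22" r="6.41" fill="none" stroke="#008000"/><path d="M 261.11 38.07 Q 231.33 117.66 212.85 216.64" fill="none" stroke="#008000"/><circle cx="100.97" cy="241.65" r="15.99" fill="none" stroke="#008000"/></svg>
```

Since the viewBox matches the mm dimensions, user units are millimetres directly. The only transform is the Y-flip y_m = 269.85 − y_svg.

Shape 1 is a quadratic bezier drawn with `<path>`. Its stroke #008000 means score at S523, F2308. After flipping Y the toolpath is (114.44,115.76) → (112.86,144.09) → (111.85,167.89) → (111.40,187.19) → (111.50,201.96) → (112.17,212.22).

Shape 2 is a circle drawn with `<circle>`. Its stroke #008000 means score at S523, F2308. After flipping Y the toolpath is (27.78,16.63) → (26.56,20.40) → (23.35,22.73) → (19.39,22.73) → (16.18,20.40) → (14.96,16.63) → (16.18,12.86) → (19.39,10.53) → (23.35,10.53) → (26.56,12.86) → (27.78,16.63), returning to the start.

Shape 3 is a quadratic bezier drawn with `<path>`. Its stroke #008000 means score at S523, F2308. After flipping Y the toolpath is (261.11,231.78) → (249.65,199.17) → (239.09,165.01) → (229.44,129.29) → (220.69,92.03) → (212.85,53.21).

Shape 4 is a circle drawn with `<circle>`. Its stroke #008000 means score at S523, F2308. After flipping Y the toolpath is (116.96,28.20) → (113.91,37.60) → (105.91,43.41) → (96.03,43.41) → (88.03,37.60) → (84.98,28.20) → (88.03,18.80) → (96.03,12.99) → (105.91,12.99) → (113.91,18.80) → (116.96,28.20), returning to the start.

(Gcodetools for Inkscape — laser output)
G21
G90
G0 X114.44 Y115.76
M3 S523
G1 X112.86 Y144.09 F2308
G1 X111.85 Y167.89 F2308
G1 X111.40 Y187.19 F2308
G1 X111.50 Y201.96 F2308
G1 X112.17 Y212.22 F2308
M5
G0 X27.78 Y16.63
M3 S523
G1 X26.56 Y20.40 F2308
G1 X23.35 Y22.73 F2308
G1 X19.39 Y22.73 F2308
G1 X16.18 Y20.40 F2308
G1 X14.96 Y16.63 F2308
G1 X16.18 Y12.86 F2308
G1 X19.39 Y10.53 F2308
G1 X23.35 Y10.53 F2308
G1 X26.56 Y12.86 F2308
G1 X27.78 Y16.63 F2308
M5
G0 X261.11 Y231.78
M3 S523
G1 X249.65 Y199.17 F2308
G1 X239.09 Y165.01 F2308
G1 X229.44 Y129.29 F2308
G1 X220.69 Y92.03 F2308
G1 X212.85 Y53.21 F2308
M5
G0 X116.96 Y28.20
M3 S523
G1 X113.91 Y37.60 F2308
G1 X105.91 Y43.41 F2308
G1 X96.03 Y43.41 F2308
G1 X88.03 Y37.60 F2308
G1 X84.98 Y28.20 F2308
G1 X88.03 Y18.80 F2308
G1 X96.03 Y12.99 F2308
G1 X105.91 Y12.99 F2308
G1 X113.91 Y18.80 F2308
G1 X116.96 Y28.20 F2308
M5
G0 X0.00 Y0.00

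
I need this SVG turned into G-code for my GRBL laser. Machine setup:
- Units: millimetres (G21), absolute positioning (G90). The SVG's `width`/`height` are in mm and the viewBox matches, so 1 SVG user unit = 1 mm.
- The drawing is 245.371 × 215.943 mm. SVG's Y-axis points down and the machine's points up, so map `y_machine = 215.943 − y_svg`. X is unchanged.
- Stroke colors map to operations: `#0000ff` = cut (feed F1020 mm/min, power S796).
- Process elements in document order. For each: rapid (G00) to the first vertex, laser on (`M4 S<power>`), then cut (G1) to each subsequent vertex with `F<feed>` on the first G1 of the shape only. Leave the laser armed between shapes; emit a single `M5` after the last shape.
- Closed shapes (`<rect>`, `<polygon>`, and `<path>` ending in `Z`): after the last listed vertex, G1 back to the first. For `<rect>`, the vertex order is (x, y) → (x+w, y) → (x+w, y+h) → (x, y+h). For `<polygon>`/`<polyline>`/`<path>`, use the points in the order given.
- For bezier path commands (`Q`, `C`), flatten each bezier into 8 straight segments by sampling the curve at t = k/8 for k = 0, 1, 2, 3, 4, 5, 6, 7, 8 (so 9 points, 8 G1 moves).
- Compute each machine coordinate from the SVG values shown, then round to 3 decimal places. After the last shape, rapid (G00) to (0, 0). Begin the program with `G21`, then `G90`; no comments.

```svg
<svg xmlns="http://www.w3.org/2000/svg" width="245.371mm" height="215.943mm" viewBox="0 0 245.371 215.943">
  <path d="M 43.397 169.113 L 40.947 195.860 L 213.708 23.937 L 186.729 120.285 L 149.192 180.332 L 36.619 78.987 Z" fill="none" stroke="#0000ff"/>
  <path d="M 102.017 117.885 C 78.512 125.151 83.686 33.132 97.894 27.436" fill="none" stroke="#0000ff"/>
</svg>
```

1 u = 1 mm; y_m = 215.943 − y.

[1] `<path>` closed polygon, #0000ff→cut S796 F1020: (43.397,46.830) → (40.947,20.083) → (213.708,192.006) → (186.729,95.658) → (149.192,35.611) → (36.619,136.956) → (43.397,46.830) (closed)

[2] `<path>` cubic bezier, #0000ff→cut S796 F1020: (102.017,98.058) → (94.509,99.625) → (89.459,108.324) → (86.637,121.982) → (85.813,138.422) → (86.757,155.469) → (89.239,170.950) → (93.028,182.687) → (97.894,188.507)

G21
G90
G00 X43.397 Y46.830
M4 S796
G1 X40.947 Y20.083 F1020
G1 X213.708 Y192.006
G1 X186.729 Y95.658
G1 X149.192 Y35.611
G1 X36.619 Y136.956
G1 X43.397 Y46.830
G00 X102.017 Y98.058
M4 S796
G1 X94.509 Y99.625 F1020
G1 X89.459 Y108.324
G1 X86.637 Y121.982
G1 X85.813 Y138.422
G1 X86.757 Y155.469
G1 X89.239 Y170.950
G1 X93.028 Y182.687
G1 X97.894 Y188.507
M5
G00 X0.000 Y0.000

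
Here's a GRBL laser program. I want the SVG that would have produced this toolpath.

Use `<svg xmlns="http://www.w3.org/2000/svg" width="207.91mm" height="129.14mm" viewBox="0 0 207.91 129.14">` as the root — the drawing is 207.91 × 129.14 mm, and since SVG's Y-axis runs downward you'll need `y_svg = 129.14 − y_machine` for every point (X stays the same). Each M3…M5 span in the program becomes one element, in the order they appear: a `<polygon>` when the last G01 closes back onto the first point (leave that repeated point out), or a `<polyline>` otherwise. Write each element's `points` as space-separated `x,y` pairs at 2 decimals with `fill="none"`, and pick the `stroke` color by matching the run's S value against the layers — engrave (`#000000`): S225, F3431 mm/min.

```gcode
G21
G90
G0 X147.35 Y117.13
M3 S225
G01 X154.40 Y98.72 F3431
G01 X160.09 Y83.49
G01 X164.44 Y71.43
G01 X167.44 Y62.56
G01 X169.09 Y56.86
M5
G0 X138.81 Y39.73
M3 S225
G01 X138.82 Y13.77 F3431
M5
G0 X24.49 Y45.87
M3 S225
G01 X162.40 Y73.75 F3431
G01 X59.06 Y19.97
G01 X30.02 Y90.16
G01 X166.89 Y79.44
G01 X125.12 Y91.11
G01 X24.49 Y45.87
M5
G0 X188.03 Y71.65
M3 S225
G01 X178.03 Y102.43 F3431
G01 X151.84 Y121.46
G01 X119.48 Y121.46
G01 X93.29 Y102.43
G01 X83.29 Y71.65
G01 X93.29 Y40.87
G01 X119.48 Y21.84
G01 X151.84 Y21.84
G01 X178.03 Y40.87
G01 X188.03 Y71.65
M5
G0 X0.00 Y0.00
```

<svg xmlns="http://www.w3.org/2000/svg" width="207.91mm" height="129.14mm" viewBox="0 0 207.91 129.14">
  <polyline points="147.35,12.01 154.40,30.42 160.09,45.65 164.44,57.71 167.44,66.58 169.09,72.28" fill="none" stroke="#000000"/>
  <polyline points="138.81,89.41 138.82,115.37" fill="none" stroke="#000000"/>
  <polygon points="24.49,83.27 162.40,55.39 59.06,109.17 30.02,38.98 166.89,49.70 125.12,38.03" fill="none" stroke="#000000"/>
  <polygon points="188.03,57.49 178.03,26.71 151.84,7.68 119.48,7.68 93.29,26.71 83.29,57.49 93.29,88.27 119.48,107.30 151.84,107.30 178.03,88.27" fill="none" stroke="#000000"/>
</svg>

y_svg = 129.14 − y_m. Every run uses S225, so all elements get stroke `#000000` (engrave).

[1] open run; points: 147.35,12.01 154.40,30.42 160.09,45.65 164.44,57.71 167.44,66.58 169.09,72.28

[2] open run; points: 138.81,89.41 138.82,115.37

[3] closed run; points: 24.49,83.27 162.40,55.39 59.06,109.17 30.02,38.98 166.89,49.70 125.12,38.03

[4] closed run; points: 188.03,57.49 178.03,26.71 151.84,7.68 119.48,7.68 93.29,26.71 83.29,57.49 93.29,88.27 119.48,107.30 151.84,107.30 178.03,88.27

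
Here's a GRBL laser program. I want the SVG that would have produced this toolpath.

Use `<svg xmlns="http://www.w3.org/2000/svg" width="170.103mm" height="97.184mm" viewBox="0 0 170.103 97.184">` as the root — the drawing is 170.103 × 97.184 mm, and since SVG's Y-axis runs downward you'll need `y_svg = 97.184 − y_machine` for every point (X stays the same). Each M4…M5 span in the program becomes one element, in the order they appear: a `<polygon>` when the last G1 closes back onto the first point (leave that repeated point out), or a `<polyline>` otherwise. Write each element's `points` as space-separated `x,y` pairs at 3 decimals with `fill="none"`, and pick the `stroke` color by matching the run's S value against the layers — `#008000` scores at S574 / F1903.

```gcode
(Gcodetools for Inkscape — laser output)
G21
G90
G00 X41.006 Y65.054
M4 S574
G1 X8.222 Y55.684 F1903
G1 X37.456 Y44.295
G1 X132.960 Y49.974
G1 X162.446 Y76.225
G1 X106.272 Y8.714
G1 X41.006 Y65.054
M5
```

<svg xmlns="http://www.w3.org/2000/svg" width="170.103mm" height="97.184mm" viewBox="0 0 170.103 97.184">
  <polygon points="41.006,32.130 8.222,41.500 37.456,52.889 132.960,47.210 162.446,20.959 106.272,88.470" fill="none" stroke="#008000"/>
</svg>

y_svg = 97.184 − y_m. Every run uses S574, so all elements get stroke `#008000` (score).

[1] closed run; points: 41.006,32.130 8.222,41.500 37.456,52.889 132.960,47.210 162.446,20.959 106.272,88.470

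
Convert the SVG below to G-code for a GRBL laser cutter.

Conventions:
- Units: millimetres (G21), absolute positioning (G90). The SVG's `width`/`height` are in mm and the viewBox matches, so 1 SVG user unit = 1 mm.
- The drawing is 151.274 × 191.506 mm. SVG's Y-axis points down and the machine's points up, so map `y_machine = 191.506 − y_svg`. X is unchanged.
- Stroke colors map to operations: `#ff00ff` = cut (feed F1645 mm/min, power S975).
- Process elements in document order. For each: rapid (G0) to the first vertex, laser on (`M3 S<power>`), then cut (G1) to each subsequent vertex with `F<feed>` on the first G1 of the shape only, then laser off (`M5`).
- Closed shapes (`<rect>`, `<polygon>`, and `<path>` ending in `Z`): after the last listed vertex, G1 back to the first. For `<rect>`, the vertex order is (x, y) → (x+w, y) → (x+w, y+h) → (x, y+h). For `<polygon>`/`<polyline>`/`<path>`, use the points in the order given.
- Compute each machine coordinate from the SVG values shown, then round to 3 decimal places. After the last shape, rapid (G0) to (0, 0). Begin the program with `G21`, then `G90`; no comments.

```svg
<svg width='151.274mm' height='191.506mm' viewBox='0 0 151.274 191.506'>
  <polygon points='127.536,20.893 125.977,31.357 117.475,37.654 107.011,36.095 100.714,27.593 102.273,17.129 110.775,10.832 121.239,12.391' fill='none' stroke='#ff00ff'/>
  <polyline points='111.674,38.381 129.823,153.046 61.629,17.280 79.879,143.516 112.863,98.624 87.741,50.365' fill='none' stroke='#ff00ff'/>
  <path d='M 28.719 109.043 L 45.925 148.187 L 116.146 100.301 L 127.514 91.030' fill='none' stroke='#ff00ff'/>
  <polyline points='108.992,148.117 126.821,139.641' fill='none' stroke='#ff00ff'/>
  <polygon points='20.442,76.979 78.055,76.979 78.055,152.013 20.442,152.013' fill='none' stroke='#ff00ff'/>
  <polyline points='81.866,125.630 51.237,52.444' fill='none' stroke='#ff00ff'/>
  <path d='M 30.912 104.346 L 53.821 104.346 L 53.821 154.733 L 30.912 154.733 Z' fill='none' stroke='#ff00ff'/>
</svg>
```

Since the viewBox matches the mm dimensions, user units are millimetres directly. The only transform is the Y-flip y_m = 191.506 − y_svg.

Shape 1 is a regular polygon drawn with `<polygon>`. Its stroke #ff00ff means cut at S975, F1645. After flipping Y the toolpath is (127.536,170.613) → (125.977,160.149) → (117.475,153.852) → (107.011,155.411) → (100.714,163.913) → (102.273,174.377) → (110.775,180.674) → (121.239,179.115) → (127.536,170.613), returning to the start.

Shape 2 is a open polyline drawn with `<polyline>`. Its stroke #ff00ff means cut at S975, F1645. After flipping Y the toolpath is (111.674,153.125) → (129.823,38.460) → (61.629,174.226) → (79.879,47.990) → (112.863,92.882) → (87.741,141.141).

Shape 3 is a open polyline drawn with `<path>`. Its stroke #ff00ff means cut at S975, F1645. After flipping Y the toolpath is (28.719,82.463) → (45.925,43.319) → (116.146,91.205) → (127.514,100.476).

Shape 4 is a line segment drawn with `<polyline>`. Its stroke #ff00ff means cut at S975, F1645. After flipping Y the toolpath is (108.992,43.389) → (126.821,51.865).

Shape 5 is a rectangle drawn with `<polygon>`. Its stroke #ff00ff means cut at S975, F1645. After flipping Y the toolpath is (20.442,114.527) → (78.055,114.527) → (78.055,39.493) → (20.442,39.493) → (20.442,114.527), returning to the start.

Shape 6 is a line segment drawn with `<polyline>`. Its stroke #ff00ff means cut at S975, F1645. After flipping Y the toolpath is (81.866,65.876) → (51.237,139.062).

Shape 7 is a rectangle drawn with `<path>`. Its stroke #ff00ff means cut at S975, F1645. After flipping Y the toolpath is (30.912,87.160) → (53.821,87.160) → (53.821,36.773) → (30.912,36.773) → (30.912,87.160), returning to the start.

G21
G90
G0 X127.536 Y170.613
M3 S975
G1 X125.977 Y160.149 F1645
G1 X117.475 Y153.852
G1 X107.011 Y155.411
G1 X100.714 Y163.913
G1 X102.273 Y174.377
G1 X110.775 Y180.674
G1 X121.239 Y179.115
G1 X127.536 Y170.613
M5
G0 X111.674 Y153.125
M3 S975
G1 X129.823 Y38.460 F1645
G1 X61.629 Y174.226
G1 X79.879 Y47.990
G1 X112.863 Y92.882
G1 X87.741 Y141.141
M5
G0 X28.719 Y82.463
M3 S975
G1 X45.925 Y43.319 F1645
G1 X116.146 Y91.205
G1 X127.514 Y100.476
M5
G0 X108.992 Y43.389
M3 S975
G1 X126.821 Y51.865 F1645
M5
G0 X20.442 Y114.527
M3 S975
G1 X78.055 Y114.527 F1645
G1 X78.055 Y39.493
G1 X20.442 Y39.493
G1 X20.442 Y114.527
M5
G0 X81.866 Y65.876
M3 S975
G1 X51.237 Y139.062 F1645
M5
G0 X30.912 Y87.160
M3 S975
G1 X53.821 Y87.160 F1645
G1 X53.821 Y36.773
G1 X30.912 Y36.773
G1 X30.912 Y87.160
M5
G0 X0.000 Y0.000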